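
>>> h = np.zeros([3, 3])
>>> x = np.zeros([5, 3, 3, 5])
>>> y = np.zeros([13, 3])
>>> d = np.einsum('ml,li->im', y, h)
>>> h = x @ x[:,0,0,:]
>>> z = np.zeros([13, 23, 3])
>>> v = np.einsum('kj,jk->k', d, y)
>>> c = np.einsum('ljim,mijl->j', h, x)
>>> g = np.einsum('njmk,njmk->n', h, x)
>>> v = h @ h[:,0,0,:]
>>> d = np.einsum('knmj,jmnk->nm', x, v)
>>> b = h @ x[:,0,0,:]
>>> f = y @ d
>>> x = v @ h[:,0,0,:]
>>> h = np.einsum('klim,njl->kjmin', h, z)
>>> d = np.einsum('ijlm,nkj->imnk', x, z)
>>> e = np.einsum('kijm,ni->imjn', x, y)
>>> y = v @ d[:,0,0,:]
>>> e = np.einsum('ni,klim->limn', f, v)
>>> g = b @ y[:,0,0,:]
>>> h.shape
(5, 23, 5, 3, 13)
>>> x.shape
(5, 3, 3, 5)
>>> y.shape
(5, 3, 3, 23)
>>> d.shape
(5, 5, 13, 23)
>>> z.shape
(13, 23, 3)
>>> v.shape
(5, 3, 3, 5)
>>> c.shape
(3,)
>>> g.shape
(5, 3, 3, 23)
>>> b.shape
(5, 3, 3, 5)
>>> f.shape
(13, 3)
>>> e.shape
(3, 3, 5, 13)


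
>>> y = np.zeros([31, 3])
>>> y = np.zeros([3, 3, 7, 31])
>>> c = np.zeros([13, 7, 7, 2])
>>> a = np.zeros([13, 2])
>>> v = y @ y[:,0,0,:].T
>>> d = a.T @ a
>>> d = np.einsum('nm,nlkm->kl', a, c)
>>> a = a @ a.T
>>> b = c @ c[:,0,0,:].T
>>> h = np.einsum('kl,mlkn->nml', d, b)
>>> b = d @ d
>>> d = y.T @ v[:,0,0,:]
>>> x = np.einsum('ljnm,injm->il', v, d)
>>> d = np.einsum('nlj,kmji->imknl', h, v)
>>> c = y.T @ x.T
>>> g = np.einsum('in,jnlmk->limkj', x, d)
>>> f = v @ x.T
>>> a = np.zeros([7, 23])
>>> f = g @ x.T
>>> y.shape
(3, 3, 7, 31)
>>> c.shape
(31, 7, 3, 31)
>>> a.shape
(7, 23)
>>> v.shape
(3, 3, 7, 3)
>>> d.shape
(3, 3, 3, 13, 13)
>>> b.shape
(7, 7)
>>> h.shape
(13, 13, 7)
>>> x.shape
(31, 3)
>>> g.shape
(3, 31, 13, 13, 3)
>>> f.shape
(3, 31, 13, 13, 31)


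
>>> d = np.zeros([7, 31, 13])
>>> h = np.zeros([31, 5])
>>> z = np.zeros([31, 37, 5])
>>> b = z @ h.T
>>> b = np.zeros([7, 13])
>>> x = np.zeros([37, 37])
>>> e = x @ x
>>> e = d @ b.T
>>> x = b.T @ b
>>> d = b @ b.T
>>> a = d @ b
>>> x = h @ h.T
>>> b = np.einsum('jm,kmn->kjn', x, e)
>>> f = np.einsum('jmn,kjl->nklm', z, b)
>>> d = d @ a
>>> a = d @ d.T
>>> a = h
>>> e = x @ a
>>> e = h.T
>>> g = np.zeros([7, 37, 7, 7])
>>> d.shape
(7, 13)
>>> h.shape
(31, 5)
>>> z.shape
(31, 37, 5)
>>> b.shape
(7, 31, 7)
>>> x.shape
(31, 31)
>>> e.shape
(5, 31)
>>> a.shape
(31, 5)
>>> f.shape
(5, 7, 7, 37)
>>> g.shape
(7, 37, 7, 7)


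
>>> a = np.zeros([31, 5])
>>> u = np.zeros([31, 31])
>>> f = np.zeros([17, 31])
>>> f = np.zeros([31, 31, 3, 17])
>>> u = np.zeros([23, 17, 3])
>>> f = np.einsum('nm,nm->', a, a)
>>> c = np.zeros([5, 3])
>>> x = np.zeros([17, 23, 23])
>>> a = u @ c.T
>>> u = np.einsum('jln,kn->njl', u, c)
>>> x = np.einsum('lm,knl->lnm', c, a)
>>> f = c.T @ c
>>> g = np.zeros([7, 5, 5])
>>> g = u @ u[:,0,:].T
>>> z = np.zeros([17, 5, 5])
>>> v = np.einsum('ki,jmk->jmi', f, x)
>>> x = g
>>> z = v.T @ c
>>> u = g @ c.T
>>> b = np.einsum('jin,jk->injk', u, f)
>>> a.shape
(23, 17, 5)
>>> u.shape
(3, 23, 5)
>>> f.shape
(3, 3)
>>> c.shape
(5, 3)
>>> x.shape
(3, 23, 3)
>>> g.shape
(3, 23, 3)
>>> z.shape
(3, 17, 3)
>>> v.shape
(5, 17, 3)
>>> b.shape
(23, 5, 3, 3)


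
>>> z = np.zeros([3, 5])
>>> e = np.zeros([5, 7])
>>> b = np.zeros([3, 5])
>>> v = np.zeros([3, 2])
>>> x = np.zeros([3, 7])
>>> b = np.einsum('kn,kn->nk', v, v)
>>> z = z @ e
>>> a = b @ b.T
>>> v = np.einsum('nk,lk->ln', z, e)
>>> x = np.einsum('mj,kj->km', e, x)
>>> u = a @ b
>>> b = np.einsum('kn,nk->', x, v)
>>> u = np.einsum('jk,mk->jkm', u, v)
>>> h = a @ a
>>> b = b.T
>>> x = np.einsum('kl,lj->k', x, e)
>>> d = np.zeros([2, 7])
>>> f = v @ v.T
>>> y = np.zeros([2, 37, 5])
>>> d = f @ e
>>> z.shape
(3, 7)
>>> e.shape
(5, 7)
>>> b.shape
()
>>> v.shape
(5, 3)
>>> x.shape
(3,)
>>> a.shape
(2, 2)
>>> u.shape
(2, 3, 5)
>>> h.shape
(2, 2)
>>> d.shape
(5, 7)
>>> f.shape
(5, 5)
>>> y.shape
(2, 37, 5)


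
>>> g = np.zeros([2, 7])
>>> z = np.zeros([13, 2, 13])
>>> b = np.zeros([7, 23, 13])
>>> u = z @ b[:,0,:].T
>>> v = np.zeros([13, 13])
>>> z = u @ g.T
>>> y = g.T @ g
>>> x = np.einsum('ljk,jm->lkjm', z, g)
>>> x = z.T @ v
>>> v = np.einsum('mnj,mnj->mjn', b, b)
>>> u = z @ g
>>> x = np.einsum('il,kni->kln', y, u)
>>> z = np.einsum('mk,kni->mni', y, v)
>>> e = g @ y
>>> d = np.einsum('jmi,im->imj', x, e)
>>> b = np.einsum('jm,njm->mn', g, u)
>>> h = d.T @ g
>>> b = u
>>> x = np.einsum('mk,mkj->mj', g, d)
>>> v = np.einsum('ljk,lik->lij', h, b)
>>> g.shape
(2, 7)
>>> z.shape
(7, 13, 23)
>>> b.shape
(13, 2, 7)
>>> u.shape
(13, 2, 7)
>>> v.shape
(13, 2, 7)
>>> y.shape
(7, 7)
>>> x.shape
(2, 13)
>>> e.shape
(2, 7)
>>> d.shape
(2, 7, 13)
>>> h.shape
(13, 7, 7)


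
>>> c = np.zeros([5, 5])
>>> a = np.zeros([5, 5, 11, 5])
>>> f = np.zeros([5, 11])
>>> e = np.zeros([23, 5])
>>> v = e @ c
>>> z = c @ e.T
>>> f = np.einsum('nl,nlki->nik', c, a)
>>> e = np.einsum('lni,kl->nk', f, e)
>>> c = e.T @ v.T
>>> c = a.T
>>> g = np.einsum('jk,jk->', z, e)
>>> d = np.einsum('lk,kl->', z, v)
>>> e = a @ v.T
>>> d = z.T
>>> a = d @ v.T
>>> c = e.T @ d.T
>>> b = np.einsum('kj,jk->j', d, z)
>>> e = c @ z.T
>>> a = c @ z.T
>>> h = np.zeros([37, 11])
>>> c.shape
(23, 11, 5, 23)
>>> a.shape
(23, 11, 5, 5)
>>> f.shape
(5, 5, 11)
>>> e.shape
(23, 11, 5, 5)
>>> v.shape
(23, 5)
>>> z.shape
(5, 23)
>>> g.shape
()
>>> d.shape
(23, 5)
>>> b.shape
(5,)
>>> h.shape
(37, 11)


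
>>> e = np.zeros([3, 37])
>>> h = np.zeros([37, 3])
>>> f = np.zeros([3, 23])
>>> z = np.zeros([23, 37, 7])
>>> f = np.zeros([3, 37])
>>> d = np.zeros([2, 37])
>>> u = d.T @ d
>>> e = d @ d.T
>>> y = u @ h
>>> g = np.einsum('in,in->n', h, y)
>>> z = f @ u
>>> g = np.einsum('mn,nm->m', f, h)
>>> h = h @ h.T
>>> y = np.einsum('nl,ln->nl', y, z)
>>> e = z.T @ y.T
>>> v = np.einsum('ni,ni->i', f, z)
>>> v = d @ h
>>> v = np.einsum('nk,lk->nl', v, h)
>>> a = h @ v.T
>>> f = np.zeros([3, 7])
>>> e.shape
(37, 37)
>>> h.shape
(37, 37)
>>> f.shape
(3, 7)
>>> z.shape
(3, 37)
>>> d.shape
(2, 37)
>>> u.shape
(37, 37)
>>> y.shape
(37, 3)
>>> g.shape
(3,)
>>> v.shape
(2, 37)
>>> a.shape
(37, 2)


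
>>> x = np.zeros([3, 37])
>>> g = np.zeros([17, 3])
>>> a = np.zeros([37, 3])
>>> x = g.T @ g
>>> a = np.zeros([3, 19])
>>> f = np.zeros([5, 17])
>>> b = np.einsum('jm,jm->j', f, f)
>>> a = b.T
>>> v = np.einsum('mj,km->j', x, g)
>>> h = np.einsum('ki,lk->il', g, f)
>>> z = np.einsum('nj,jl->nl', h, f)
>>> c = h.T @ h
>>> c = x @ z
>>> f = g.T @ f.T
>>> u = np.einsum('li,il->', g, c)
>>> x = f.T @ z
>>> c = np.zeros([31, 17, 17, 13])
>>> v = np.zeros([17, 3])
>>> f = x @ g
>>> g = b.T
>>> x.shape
(5, 17)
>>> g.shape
(5,)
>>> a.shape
(5,)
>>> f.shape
(5, 3)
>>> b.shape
(5,)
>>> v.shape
(17, 3)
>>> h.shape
(3, 5)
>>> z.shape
(3, 17)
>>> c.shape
(31, 17, 17, 13)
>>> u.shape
()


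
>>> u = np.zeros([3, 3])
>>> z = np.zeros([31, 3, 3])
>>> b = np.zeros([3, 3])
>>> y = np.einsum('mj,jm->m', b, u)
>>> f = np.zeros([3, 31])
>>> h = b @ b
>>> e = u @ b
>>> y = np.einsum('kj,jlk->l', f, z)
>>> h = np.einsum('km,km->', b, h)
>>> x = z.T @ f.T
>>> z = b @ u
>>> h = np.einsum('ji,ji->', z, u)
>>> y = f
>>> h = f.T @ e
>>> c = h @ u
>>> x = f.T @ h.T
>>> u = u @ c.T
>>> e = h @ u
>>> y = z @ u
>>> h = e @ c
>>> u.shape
(3, 31)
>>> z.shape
(3, 3)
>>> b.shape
(3, 3)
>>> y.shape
(3, 31)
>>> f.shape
(3, 31)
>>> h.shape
(31, 3)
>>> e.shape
(31, 31)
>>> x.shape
(31, 31)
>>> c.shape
(31, 3)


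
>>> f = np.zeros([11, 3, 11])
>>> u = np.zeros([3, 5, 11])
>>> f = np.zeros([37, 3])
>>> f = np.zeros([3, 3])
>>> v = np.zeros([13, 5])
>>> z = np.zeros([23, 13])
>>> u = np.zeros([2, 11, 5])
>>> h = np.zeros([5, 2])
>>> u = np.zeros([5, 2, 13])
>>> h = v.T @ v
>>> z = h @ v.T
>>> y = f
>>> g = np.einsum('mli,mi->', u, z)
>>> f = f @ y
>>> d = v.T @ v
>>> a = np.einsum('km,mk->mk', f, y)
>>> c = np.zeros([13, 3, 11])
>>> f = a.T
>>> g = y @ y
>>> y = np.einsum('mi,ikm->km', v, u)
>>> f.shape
(3, 3)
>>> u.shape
(5, 2, 13)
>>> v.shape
(13, 5)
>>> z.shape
(5, 13)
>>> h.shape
(5, 5)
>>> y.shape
(2, 13)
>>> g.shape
(3, 3)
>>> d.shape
(5, 5)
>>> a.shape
(3, 3)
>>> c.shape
(13, 3, 11)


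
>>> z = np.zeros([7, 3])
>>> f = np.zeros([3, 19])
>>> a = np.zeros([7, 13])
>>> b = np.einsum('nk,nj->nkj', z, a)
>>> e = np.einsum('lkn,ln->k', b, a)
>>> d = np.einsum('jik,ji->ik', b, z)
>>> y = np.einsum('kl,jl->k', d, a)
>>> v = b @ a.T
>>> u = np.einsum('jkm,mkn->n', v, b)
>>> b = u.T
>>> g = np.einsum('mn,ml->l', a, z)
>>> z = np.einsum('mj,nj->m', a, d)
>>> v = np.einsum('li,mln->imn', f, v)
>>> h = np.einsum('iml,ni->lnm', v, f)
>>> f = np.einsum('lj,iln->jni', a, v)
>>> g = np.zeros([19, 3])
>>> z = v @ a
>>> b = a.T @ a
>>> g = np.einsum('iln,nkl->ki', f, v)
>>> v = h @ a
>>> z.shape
(19, 7, 13)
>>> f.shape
(13, 7, 19)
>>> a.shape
(7, 13)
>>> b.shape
(13, 13)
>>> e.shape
(3,)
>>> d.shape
(3, 13)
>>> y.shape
(3,)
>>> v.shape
(7, 3, 13)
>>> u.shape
(13,)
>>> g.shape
(7, 13)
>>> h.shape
(7, 3, 7)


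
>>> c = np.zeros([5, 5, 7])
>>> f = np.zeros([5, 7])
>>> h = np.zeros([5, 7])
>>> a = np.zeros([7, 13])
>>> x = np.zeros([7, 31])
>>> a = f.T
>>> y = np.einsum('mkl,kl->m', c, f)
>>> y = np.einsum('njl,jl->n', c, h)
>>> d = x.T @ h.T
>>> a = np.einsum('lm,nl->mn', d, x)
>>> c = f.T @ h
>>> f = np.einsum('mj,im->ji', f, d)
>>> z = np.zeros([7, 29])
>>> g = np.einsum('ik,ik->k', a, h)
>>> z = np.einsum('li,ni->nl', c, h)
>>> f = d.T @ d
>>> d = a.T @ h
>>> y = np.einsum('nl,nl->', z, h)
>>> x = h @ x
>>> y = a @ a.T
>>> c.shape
(7, 7)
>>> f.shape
(5, 5)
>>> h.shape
(5, 7)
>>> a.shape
(5, 7)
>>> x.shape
(5, 31)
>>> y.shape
(5, 5)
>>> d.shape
(7, 7)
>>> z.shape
(5, 7)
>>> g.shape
(7,)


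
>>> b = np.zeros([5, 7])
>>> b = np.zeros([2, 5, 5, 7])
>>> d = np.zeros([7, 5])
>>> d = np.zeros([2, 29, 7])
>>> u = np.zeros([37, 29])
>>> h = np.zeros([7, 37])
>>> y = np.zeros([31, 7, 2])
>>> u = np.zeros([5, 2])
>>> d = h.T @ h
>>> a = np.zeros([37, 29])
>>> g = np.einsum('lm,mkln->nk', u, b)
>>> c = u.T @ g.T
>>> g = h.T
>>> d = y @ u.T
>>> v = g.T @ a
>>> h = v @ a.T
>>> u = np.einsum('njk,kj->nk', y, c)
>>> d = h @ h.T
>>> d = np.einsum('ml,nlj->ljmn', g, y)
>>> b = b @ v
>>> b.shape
(2, 5, 5, 29)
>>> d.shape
(7, 2, 37, 31)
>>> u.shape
(31, 2)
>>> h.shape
(7, 37)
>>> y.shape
(31, 7, 2)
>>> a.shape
(37, 29)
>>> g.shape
(37, 7)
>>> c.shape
(2, 7)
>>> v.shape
(7, 29)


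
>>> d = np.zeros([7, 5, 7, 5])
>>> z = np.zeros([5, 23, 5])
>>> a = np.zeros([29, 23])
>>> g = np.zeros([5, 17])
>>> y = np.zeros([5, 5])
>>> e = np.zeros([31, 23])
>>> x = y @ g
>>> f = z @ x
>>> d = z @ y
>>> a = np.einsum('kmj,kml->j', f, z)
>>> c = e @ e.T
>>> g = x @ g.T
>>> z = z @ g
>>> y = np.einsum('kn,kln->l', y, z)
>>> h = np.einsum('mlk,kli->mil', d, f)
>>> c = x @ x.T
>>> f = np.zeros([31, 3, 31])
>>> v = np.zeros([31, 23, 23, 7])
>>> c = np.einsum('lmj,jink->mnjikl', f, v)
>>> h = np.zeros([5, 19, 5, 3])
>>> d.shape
(5, 23, 5)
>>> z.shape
(5, 23, 5)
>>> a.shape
(17,)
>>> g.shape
(5, 5)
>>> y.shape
(23,)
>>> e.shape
(31, 23)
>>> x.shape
(5, 17)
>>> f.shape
(31, 3, 31)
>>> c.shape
(3, 23, 31, 23, 7, 31)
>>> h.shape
(5, 19, 5, 3)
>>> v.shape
(31, 23, 23, 7)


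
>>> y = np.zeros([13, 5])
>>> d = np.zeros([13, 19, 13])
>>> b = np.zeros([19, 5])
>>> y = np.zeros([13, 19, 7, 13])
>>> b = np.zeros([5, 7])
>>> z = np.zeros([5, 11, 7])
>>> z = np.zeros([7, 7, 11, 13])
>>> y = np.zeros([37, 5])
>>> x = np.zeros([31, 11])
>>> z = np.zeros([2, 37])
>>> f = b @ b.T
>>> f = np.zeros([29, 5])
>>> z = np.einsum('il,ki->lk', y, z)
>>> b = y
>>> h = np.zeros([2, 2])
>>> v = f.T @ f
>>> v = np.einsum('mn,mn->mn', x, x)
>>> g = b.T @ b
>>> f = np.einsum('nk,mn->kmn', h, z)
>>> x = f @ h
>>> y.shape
(37, 5)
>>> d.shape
(13, 19, 13)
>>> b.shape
(37, 5)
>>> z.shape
(5, 2)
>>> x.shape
(2, 5, 2)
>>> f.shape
(2, 5, 2)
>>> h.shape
(2, 2)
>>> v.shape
(31, 11)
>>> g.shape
(5, 5)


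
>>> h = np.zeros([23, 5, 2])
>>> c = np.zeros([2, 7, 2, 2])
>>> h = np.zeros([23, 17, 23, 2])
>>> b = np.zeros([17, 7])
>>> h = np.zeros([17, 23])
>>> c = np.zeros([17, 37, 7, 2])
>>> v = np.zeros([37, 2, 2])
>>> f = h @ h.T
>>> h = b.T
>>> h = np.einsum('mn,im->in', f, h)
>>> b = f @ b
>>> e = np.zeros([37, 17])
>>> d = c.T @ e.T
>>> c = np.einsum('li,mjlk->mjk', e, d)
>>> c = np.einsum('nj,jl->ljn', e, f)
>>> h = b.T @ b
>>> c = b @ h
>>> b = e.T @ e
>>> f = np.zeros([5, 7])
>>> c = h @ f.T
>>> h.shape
(7, 7)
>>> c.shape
(7, 5)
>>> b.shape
(17, 17)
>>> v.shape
(37, 2, 2)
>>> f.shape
(5, 7)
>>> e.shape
(37, 17)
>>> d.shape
(2, 7, 37, 37)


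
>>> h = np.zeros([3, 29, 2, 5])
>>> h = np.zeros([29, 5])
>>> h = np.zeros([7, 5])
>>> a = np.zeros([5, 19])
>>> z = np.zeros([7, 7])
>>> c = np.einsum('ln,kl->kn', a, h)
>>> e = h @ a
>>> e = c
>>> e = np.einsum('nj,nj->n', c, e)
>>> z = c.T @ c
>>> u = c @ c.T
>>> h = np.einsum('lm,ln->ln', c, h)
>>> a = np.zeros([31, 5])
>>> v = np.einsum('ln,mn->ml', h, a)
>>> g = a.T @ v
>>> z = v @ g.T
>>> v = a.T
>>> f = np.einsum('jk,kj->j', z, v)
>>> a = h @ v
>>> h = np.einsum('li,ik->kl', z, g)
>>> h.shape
(7, 31)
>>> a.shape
(7, 31)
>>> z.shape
(31, 5)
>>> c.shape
(7, 19)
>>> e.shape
(7,)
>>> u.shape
(7, 7)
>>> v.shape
(5, 31)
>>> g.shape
(5, 7)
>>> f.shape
(31,)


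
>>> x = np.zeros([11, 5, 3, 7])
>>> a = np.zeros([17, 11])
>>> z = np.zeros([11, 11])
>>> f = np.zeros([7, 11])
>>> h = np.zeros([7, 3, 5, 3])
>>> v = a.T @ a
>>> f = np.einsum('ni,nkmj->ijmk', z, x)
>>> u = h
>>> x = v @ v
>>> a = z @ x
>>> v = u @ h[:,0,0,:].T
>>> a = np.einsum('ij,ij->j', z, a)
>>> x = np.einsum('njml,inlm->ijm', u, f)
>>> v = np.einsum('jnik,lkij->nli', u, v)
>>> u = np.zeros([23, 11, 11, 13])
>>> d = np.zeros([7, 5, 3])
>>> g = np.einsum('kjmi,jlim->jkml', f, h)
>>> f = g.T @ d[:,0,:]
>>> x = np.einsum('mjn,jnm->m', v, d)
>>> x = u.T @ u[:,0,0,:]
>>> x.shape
(13, 11, 11, 13)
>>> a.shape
(11,)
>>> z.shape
(11, 11)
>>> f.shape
(3, 3, 11, 3)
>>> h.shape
(7, 3, 5, 3)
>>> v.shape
(3, 7, 5)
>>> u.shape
(23, 11, 11, 13)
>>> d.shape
(7, 5, 3)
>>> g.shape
(7, 11, 3, 3)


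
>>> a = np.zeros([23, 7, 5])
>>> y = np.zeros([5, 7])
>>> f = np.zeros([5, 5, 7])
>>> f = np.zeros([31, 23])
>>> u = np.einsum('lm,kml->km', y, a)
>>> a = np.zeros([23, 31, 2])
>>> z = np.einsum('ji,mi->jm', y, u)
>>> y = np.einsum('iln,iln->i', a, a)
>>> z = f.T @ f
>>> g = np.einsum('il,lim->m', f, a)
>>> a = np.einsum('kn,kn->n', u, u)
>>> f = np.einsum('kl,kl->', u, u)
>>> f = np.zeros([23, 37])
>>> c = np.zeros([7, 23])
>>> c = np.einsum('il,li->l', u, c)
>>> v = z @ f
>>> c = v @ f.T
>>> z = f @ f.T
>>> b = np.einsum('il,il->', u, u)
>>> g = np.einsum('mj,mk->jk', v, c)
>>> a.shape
(7,)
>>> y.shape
(23,)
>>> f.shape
(23, 37)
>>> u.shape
(23, 7)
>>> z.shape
(23, 23)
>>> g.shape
(37, 23)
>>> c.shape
(23, 23)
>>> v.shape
(23, 37)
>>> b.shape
()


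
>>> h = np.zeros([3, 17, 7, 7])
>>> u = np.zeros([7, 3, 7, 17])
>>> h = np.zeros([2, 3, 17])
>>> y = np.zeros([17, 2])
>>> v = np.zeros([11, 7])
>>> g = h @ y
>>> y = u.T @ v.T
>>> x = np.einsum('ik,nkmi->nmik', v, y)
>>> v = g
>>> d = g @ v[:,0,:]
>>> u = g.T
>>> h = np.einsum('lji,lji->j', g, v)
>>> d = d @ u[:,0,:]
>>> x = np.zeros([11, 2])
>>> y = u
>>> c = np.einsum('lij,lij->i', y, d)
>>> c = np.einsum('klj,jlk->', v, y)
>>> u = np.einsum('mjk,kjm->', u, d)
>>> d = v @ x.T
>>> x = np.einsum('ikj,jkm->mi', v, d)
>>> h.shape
(3,)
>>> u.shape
()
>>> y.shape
(2, 3, 2)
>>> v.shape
(2, 3, 2)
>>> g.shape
(2, 3, 2)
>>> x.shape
(11, 2)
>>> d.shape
(2, 3, 11)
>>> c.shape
()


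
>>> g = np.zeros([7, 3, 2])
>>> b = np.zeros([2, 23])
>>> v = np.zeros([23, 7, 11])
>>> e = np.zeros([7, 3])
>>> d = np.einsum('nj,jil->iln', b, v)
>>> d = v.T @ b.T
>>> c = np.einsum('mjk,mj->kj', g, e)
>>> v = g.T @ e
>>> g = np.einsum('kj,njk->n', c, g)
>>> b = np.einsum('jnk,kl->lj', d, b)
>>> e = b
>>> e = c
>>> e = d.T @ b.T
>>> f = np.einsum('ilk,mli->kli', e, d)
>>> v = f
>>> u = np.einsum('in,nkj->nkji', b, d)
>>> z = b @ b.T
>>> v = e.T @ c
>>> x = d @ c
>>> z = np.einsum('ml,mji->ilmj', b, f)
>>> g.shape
(7,)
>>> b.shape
(23, 11)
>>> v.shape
(23, 7, 3)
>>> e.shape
(2, 7, 23)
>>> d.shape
(11, 7, 2)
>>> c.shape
(2, 3)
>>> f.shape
(23, 7, 2)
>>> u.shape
(11, 7, 2, 23)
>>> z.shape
(2, 11, 23, 7)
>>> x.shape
(11, 7, 3)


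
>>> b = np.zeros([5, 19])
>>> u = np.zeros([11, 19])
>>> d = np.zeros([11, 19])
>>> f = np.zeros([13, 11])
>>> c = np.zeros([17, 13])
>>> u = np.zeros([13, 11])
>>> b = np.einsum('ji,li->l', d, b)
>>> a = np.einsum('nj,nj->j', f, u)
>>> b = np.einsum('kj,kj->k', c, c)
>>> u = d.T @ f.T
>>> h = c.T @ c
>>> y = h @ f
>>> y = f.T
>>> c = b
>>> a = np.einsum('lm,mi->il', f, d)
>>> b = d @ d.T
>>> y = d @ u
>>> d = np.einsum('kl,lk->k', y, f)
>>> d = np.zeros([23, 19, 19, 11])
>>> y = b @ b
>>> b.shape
(11, 11)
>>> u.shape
(19, 13)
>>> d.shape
(23, 19, 19, 11)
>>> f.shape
(13, 11)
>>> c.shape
(17,)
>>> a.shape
(19, 13)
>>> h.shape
(13, 13)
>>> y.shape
(11, 11)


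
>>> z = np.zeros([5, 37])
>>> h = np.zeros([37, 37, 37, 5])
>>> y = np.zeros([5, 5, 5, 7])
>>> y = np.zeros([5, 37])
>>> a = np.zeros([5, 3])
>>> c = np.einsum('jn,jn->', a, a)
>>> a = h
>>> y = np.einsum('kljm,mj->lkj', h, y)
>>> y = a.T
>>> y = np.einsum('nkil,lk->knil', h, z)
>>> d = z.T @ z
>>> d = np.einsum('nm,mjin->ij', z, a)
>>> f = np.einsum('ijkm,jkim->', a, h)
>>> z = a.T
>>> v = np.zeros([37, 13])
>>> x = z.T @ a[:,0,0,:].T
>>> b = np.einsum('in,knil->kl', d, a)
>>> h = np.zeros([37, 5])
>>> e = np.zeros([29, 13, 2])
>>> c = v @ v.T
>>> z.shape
(5, 37, 37, 37)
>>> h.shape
(37, 5)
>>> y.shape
(37, 37, 37, 5)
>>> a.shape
(37, 37, 37, 5)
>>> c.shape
(37, 37)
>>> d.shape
(37, 37)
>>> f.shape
()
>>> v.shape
(37, 13)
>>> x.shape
(37, 37, 37, 37)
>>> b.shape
(37, 5)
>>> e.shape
(29, 13, 2)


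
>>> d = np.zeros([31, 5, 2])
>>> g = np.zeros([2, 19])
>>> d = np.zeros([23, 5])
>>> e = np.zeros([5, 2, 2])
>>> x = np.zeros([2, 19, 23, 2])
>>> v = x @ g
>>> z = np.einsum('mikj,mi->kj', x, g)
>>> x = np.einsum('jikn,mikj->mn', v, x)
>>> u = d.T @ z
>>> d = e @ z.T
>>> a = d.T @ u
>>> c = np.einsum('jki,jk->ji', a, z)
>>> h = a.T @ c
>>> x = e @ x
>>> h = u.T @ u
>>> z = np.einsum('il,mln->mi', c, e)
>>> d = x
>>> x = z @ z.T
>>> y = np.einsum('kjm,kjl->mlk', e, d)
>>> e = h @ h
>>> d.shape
(5, 2, 19)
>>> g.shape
(2, 19)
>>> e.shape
(2, 2)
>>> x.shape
(5, 5)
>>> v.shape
(2, 19, 23, 19)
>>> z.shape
(5, 23)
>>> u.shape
(5, 2)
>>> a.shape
(23, 2, 2)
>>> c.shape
(23, 2)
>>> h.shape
(2, 2)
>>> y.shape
(2, 19, 5)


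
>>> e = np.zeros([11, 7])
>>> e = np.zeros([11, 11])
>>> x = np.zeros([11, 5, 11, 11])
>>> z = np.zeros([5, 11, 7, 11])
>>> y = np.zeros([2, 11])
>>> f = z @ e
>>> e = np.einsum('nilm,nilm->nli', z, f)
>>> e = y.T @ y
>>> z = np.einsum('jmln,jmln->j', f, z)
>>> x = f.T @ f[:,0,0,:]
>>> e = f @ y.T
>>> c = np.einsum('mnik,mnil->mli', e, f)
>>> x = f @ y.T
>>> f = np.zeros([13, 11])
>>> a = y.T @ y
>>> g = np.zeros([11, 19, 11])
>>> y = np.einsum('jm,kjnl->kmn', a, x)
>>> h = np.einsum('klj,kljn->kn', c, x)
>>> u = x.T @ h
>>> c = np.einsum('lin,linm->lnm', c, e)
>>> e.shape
(5, 11, 7, 2)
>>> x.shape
(5, 11, 7, 2)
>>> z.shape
(5,)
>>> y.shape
(5, 11, 7)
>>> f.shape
(13, 11)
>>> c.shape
(5, 7, 2)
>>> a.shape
(11, 11)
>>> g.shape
(11, 19, 11)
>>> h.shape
(5, 2)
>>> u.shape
(2, 7, 11, 2)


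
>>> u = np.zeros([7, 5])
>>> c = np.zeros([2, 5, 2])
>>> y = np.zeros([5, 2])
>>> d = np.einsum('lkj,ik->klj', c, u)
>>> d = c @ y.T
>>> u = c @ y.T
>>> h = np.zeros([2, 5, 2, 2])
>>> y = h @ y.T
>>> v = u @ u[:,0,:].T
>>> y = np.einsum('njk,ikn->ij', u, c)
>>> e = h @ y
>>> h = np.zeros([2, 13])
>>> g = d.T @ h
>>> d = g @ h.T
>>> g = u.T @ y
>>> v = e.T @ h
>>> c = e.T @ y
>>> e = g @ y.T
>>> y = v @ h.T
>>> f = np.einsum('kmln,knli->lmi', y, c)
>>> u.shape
(2, 5, 5)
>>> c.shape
(5, 2, 5, 5)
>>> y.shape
(5, 2, 5, 2)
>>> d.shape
(5, 5, 2)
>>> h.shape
(2, 13)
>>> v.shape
(5, 2, 5, 13)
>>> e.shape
(5, 5, 2)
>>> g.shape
(5, 5, 5)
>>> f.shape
(5, 2, 5)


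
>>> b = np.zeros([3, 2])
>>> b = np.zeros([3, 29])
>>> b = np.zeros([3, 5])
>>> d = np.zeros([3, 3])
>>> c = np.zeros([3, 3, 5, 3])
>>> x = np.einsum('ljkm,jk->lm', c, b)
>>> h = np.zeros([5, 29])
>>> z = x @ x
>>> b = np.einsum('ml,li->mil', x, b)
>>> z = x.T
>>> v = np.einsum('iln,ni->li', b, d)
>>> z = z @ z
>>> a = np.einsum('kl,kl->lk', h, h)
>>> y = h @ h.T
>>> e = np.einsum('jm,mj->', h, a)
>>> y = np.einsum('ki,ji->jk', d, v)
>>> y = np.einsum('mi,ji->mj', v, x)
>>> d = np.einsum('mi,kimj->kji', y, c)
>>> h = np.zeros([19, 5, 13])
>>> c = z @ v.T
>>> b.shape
(3, 5, 3)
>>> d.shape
(3, 3, 3)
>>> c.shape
(3, 5)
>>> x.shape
(3, 3)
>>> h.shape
(19, 5, 13)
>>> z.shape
(3, 3)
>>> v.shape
(5, 3)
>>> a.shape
(29, 5)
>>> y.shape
(5, 3)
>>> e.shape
()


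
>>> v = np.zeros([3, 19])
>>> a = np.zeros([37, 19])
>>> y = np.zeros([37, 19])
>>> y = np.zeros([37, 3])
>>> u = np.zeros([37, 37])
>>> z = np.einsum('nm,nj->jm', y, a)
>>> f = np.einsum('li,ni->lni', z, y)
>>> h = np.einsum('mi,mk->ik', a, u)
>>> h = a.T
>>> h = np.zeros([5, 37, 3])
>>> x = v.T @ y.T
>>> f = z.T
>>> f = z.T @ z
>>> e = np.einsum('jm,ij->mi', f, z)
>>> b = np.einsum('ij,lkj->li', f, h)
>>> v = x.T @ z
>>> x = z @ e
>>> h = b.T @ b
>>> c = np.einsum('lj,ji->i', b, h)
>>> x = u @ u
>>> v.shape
(37, 3)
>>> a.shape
(37, 19)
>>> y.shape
(37, 3)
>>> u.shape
(37, 37)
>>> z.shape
(19, 3)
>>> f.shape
(3, 3)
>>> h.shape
(3, 3)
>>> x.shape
(37, 37)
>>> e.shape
(3, 19)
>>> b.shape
(5, 3)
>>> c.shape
(3,)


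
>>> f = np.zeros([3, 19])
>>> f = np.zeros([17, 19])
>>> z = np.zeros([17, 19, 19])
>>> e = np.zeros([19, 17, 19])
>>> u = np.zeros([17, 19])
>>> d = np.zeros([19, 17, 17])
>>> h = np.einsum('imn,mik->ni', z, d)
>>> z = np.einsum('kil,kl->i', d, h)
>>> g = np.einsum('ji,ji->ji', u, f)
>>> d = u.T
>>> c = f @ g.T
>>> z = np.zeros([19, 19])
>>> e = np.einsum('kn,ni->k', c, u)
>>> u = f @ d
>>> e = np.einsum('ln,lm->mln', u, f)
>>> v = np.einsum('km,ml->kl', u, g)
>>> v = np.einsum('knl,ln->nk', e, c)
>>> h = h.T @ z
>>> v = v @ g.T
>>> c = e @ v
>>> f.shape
(17, 19)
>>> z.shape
(19, 19)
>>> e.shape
(19, 17, 17)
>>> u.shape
(17, 17)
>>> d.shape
(19, 17)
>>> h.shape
(17, 19)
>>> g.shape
(17, 19)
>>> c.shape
(19, 17, 17)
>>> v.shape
(17, 17)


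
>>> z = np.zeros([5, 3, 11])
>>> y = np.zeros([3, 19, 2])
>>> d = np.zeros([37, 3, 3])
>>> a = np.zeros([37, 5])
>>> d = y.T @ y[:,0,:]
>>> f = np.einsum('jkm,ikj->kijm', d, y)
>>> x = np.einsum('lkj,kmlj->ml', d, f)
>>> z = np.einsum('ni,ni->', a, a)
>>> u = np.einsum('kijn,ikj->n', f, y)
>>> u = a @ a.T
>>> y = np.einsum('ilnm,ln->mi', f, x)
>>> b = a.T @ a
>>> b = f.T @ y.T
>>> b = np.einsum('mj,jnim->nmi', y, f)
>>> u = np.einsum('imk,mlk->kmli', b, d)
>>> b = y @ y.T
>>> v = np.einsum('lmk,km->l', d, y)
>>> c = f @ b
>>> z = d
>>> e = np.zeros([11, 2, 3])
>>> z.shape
(2, 19, 2)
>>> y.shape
(2, 19)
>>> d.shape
(2, 19, 2)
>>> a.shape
(37, 5)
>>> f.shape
(19, 3, 2, 2)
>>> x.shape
(3, 2)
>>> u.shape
(2, 2, 19, 3)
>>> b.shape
(2, 2)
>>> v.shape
(2,)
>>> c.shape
(19, 3, 2, 2)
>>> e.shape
(11, 2, 3)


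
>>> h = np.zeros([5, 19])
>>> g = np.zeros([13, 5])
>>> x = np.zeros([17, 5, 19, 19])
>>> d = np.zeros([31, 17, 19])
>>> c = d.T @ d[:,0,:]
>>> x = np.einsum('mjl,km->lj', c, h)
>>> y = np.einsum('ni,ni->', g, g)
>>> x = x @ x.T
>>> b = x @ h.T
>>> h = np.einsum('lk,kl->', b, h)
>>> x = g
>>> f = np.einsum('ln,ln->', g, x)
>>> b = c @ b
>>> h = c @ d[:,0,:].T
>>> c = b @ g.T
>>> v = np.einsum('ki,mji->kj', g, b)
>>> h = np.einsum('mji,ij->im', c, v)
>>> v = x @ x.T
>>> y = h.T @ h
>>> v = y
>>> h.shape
(13, 19)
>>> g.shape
(13, 5)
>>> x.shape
(13, 5)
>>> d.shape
(31, 17, 19)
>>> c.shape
(19, 17, 13)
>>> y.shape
(19, 19)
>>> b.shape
(19, 17, 5)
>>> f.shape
()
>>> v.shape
(19, 19)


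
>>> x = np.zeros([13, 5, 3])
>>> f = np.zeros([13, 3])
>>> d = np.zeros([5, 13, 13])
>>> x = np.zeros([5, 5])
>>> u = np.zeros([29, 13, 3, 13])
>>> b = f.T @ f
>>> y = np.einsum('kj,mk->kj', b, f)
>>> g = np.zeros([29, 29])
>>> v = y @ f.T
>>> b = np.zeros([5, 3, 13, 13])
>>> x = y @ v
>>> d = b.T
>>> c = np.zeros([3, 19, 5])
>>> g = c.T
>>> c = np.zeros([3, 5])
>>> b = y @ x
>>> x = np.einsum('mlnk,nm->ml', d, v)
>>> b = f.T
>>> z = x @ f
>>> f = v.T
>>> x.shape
(13, 13)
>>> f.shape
(13, 3)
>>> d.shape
(13, 13, 3, 5)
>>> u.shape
(29, 13, 3, 13)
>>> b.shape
(3, 13)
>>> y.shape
(3, 3)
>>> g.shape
(5, 19, 3)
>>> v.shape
(3, 13)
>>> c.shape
(3, 5)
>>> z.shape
(13, 3)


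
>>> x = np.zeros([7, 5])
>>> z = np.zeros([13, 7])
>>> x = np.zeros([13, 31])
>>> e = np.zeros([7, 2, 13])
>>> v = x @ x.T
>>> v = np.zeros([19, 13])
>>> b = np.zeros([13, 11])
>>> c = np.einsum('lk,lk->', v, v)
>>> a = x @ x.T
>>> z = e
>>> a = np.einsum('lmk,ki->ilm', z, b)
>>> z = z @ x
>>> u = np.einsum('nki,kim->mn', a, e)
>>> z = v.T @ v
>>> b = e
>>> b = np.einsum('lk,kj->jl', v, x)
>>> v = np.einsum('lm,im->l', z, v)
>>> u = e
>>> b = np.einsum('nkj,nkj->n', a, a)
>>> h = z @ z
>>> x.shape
(13, 31)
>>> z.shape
(13, 13)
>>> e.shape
(7, 2, 13)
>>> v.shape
(13,)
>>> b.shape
(11,)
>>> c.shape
()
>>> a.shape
(11, 7, 2)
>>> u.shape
(7, 2, 13)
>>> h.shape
(13, 13)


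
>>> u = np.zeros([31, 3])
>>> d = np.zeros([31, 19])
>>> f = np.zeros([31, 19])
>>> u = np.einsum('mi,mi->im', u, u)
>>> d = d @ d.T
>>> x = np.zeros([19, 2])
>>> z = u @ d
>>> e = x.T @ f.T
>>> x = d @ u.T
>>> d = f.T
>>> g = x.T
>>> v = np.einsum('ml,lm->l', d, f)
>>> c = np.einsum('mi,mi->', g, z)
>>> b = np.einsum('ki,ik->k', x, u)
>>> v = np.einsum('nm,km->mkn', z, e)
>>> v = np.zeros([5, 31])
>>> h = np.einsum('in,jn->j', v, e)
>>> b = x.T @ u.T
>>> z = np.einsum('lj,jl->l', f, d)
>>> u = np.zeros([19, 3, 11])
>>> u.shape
(19, 3, 11)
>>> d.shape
(19, 31)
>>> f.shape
(31, 19)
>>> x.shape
(31, 3)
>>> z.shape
(31,)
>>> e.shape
(2, 31)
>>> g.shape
(3, 31)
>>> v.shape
(5, 31)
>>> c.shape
()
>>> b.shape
(3, 3)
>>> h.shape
(2,)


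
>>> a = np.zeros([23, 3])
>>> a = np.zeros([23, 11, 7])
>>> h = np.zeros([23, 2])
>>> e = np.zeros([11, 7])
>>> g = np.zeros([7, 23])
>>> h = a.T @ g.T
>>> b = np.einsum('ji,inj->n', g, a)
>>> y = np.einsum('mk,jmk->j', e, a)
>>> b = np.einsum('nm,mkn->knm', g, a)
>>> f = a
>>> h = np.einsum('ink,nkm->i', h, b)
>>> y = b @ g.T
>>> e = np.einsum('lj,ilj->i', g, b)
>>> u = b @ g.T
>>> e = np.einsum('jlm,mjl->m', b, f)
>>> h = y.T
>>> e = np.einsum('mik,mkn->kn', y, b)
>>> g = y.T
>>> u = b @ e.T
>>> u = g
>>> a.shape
(23, 11, 7)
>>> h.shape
(7, 7, 11)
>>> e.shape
(7, 23)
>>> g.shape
(7, 7, 11)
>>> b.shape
(11, 7, 23)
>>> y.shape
(11, 7, 7)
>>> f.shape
(23, 11, 7)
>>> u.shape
(7, 7, 11)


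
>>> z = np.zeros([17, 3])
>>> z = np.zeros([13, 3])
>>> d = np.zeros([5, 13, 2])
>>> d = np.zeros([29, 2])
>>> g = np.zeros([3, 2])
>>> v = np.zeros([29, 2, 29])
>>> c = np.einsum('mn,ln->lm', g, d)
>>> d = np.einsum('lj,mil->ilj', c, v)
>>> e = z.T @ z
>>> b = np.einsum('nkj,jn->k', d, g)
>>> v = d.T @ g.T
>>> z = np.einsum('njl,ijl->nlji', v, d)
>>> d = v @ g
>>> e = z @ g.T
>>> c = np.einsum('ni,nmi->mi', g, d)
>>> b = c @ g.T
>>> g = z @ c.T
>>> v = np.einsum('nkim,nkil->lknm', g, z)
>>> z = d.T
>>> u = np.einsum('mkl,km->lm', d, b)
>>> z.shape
(2, 29, 3)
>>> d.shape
(3, 29, 2)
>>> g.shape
(3, 3, 29, 29)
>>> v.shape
(2, 3, 3, 29)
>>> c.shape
(29, 2)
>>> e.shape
(3, 3, 29, 3)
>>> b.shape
(29, 3)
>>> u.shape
(2, 3)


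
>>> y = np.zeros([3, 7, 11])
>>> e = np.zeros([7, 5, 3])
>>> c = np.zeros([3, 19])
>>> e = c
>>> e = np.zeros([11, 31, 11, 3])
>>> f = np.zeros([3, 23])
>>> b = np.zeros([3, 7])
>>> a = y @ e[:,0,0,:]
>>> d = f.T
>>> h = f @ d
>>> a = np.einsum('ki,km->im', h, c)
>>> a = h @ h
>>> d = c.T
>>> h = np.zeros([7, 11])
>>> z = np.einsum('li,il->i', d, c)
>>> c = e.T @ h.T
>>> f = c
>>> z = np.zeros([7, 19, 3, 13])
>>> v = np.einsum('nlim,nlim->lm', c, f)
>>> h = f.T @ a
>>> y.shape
(3, 7, 11)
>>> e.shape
(11, 31, 11, 3)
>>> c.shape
(3, 11, 31, 7)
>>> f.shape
(3, 11, 31, 7)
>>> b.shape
(3, 7)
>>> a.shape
(3, 3)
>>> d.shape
(19, 3)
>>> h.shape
(7, 31, 11, 3)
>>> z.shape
(7, 19, 3, 13)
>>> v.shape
(11, 7)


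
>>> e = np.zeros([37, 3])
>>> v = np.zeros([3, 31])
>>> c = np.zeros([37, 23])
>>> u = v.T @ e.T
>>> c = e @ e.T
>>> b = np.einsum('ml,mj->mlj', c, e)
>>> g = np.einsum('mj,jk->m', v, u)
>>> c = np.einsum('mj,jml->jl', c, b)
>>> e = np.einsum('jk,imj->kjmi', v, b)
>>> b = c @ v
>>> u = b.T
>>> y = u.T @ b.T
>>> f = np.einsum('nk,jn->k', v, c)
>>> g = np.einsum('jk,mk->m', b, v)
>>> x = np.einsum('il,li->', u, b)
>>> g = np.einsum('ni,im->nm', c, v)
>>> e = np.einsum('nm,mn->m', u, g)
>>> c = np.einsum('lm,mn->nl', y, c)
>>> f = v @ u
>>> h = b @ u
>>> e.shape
(37,)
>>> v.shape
(3, 31)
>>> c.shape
(3, 37)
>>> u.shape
(31, 37)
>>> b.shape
(37, 31)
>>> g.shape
(37, 31)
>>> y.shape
(37, 37)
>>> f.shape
(3, 37)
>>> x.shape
()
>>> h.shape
(37, 37)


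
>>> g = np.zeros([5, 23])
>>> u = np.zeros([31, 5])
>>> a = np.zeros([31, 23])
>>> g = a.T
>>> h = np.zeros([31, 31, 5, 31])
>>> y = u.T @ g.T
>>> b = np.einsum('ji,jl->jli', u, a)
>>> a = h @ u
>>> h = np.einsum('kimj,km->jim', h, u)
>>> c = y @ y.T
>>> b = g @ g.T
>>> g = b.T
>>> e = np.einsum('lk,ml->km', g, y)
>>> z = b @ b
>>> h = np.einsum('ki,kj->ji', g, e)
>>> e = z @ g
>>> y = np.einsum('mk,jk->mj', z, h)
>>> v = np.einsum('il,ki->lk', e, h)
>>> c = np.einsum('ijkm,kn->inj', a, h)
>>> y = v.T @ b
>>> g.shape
(23, 23)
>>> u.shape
(31, 5)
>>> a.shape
(31, 31, 5, 5)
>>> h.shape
(5, 23)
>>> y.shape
(5, 23)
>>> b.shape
(23, 23)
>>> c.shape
(31, 23, 31)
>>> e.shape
(23, 23)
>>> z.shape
(23, 23)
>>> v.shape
(23, 5)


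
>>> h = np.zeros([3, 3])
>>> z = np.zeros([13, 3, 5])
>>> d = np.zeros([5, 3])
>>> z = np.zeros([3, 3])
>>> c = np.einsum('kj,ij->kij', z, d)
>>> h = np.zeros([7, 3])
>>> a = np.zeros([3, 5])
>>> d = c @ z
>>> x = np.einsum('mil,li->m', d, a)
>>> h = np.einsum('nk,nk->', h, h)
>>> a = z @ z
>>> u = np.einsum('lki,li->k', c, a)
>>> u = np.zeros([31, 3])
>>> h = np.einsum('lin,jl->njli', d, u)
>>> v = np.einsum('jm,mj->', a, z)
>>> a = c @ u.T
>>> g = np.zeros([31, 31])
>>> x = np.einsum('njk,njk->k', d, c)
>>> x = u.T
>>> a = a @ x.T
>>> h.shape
(3, 31, 3, 5)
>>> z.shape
(3, 3)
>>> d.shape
(3, 5, 3)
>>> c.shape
(3, 5, 3)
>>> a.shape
(3, 5, 3)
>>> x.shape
(3, 31)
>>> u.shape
(31, 3)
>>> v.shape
()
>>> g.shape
(31, 31)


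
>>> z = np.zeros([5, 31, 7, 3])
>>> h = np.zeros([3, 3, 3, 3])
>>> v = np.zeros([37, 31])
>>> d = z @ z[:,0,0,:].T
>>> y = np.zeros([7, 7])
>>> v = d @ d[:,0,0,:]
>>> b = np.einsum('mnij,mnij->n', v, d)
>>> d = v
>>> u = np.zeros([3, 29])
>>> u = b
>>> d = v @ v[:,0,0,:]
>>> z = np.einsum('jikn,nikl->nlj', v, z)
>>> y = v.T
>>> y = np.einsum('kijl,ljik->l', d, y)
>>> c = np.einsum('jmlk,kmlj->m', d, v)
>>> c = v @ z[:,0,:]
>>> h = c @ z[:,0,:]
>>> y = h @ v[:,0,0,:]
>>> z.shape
(5, 3, 5)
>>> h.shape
(5, 31, 7, 5)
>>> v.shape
(5, 31, 7, 5)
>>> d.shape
(5, 31, 7, 5)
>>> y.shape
(5, 31, 7, 5)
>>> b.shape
(31,)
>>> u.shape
(31,)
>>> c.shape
(5, 31, 7, 5)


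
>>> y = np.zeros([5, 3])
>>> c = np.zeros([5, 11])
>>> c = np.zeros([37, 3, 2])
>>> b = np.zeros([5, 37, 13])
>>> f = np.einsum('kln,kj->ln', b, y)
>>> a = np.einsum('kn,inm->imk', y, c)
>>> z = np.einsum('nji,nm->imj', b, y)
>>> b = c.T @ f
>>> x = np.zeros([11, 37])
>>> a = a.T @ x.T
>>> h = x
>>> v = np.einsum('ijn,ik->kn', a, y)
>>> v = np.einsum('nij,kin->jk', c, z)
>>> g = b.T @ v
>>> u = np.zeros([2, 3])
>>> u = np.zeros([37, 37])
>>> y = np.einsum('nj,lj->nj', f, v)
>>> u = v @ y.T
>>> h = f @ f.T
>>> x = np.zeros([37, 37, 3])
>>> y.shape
(37, 13)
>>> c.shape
(37, 3, 2)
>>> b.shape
(2, 3, 13)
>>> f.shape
(37, 13)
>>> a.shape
(5, 2, 11)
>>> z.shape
(13, 3, 37)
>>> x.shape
(37, 37, 3)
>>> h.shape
(37, 37)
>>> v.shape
(2, 13)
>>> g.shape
(13, 3, 13)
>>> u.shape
(2, 37)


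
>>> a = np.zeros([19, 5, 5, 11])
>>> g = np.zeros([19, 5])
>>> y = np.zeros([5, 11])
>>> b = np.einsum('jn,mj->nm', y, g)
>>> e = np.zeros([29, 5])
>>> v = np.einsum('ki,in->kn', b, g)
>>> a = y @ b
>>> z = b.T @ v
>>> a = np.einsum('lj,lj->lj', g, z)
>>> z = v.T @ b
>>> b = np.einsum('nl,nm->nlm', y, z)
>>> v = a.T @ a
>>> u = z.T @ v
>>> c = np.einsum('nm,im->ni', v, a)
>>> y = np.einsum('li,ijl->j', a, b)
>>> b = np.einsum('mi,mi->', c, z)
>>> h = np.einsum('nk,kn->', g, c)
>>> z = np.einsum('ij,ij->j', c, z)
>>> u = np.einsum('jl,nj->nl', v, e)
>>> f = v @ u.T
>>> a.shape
(19, 5)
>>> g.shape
(19, 5)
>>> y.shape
(11,)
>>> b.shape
()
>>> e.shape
(29, 5)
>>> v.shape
(5, 5)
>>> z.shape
(19,)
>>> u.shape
(29, 5)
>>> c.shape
(5, 19)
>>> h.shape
()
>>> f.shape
(5, 29)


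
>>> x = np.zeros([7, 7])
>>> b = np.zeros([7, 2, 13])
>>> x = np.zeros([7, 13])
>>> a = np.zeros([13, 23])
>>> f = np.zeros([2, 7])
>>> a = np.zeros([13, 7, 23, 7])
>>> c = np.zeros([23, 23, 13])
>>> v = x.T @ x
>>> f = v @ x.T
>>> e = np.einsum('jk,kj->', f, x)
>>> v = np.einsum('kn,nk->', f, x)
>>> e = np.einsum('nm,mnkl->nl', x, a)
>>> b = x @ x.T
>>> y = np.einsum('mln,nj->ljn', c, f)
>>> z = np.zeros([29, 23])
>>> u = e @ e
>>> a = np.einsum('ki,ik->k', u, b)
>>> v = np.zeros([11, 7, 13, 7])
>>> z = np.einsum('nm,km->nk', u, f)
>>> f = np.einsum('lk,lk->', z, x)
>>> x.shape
(7, 13)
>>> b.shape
(7, 7)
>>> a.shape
(7,)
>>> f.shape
()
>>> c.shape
(23, 23, 13)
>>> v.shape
(11, 7, 13, 7)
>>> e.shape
(7, 7)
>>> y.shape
(23, 7, 13)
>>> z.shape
(7, 13)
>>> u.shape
(7, 7)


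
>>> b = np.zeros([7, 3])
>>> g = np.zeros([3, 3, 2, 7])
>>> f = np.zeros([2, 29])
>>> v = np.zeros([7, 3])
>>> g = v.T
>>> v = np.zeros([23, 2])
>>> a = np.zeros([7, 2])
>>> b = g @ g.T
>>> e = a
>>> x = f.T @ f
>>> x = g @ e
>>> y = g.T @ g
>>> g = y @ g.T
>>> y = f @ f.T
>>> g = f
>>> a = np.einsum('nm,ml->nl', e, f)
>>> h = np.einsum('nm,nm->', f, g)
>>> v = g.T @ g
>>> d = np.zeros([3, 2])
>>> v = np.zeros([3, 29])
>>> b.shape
(3, 3)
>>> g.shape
(2, 29)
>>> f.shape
(2, 29)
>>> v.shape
(3, 29)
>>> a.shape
(7, 29)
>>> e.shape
(7, 2)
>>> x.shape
(3, 2)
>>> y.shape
(2, 2)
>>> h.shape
()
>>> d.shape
(3, 2)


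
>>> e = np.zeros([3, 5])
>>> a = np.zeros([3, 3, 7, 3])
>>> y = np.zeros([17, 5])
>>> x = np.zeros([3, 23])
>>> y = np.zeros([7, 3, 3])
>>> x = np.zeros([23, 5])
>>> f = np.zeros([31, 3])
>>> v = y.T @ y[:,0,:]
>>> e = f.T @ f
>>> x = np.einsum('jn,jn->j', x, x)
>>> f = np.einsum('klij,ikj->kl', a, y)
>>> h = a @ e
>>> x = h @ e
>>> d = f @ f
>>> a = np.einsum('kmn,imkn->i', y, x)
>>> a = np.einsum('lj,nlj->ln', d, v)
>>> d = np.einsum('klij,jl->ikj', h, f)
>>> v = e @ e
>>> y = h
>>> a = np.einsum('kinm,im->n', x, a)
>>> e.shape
(3, 3)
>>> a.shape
(7,)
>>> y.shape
(3, 3, 7, 3)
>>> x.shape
(3, 3, 7, 3)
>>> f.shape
(3, 3)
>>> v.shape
(3, 3)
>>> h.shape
(3, 3, 7, 3)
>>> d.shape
(7, 3, 3)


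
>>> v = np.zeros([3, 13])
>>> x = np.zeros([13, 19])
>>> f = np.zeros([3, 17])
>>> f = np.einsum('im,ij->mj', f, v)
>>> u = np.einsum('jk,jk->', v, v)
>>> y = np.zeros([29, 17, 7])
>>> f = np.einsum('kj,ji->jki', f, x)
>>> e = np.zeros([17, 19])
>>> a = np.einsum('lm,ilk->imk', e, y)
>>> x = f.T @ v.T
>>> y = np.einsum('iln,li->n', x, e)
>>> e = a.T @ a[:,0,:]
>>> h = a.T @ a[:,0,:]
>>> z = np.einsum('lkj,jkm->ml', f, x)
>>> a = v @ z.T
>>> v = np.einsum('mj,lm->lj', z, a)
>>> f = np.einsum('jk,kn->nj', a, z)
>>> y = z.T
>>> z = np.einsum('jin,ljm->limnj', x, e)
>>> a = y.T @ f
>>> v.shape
(3, 13)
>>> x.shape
(19, 17, 3)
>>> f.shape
(13, 3)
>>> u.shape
()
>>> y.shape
(13, 3)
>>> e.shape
(7, 19, 7)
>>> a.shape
(3, 3)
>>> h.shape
(7, 19, 7)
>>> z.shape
(7, 17, 7, 3, 19)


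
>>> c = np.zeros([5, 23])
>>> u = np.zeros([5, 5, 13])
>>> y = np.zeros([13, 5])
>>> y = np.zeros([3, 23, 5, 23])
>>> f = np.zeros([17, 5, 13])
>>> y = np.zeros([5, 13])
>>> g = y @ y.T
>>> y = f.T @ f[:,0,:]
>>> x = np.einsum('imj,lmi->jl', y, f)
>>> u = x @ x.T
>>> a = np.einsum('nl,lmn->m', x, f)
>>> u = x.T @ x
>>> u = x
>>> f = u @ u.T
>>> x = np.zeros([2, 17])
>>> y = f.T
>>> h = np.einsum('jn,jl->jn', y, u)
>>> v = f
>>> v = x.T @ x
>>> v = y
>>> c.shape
(5, 23)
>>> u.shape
(13, 17)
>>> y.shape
(13, 13)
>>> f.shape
(13, 13)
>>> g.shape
(5, 5)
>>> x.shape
(2, 17)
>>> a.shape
(5,)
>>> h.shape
(13, 13)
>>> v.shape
(13, 13)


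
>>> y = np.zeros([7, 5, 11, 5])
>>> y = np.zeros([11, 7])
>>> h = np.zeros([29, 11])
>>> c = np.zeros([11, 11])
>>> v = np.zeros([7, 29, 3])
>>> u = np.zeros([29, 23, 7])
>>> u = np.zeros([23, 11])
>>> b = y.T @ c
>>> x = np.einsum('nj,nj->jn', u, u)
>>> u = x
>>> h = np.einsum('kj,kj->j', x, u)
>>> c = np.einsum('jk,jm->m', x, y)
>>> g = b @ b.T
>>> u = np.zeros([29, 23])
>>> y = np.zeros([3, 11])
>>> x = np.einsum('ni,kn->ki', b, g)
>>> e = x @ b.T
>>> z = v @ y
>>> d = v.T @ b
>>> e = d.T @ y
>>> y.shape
(3, 11)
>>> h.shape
(23,)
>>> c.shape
(7,)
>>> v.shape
(7, 29, 3)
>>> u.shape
(29, 23)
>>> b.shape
(7, 11)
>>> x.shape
(7, 11)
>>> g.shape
(7, 7)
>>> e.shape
(11, 29, 11)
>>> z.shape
(7, 29, 11)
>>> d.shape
(3, 29, 11)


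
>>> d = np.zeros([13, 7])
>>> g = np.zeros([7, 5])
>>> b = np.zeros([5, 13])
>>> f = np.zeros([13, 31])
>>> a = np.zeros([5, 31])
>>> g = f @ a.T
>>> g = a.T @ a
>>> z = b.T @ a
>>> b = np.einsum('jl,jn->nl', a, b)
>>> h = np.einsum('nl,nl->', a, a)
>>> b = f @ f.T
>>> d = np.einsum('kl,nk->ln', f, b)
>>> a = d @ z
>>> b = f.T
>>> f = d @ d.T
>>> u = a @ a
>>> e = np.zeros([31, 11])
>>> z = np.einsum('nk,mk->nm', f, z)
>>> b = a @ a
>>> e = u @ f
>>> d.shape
(31, 13)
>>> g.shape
(31, 31)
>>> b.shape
(31, 31)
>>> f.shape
(31, 31)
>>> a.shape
(31, 31)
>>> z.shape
(31, 13)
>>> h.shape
()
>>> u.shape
(31, 31)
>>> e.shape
(31, 31)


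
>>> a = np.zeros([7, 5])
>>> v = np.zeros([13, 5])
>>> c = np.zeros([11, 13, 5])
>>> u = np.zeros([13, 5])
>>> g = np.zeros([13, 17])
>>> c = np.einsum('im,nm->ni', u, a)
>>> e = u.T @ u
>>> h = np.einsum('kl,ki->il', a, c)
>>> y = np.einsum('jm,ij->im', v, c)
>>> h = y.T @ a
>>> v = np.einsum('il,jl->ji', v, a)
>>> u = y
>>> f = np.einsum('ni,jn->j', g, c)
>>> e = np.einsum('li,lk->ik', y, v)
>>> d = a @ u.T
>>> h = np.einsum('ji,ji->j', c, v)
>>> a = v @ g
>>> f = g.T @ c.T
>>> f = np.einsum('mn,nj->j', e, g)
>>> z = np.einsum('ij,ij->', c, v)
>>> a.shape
(7, 17)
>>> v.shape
(7, 13)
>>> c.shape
(7, 13)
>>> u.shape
(7, 5)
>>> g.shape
(13, 17)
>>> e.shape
(5, 13)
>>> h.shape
(7,)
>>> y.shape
(7, 5)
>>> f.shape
(17,)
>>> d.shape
(7, 7)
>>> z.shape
()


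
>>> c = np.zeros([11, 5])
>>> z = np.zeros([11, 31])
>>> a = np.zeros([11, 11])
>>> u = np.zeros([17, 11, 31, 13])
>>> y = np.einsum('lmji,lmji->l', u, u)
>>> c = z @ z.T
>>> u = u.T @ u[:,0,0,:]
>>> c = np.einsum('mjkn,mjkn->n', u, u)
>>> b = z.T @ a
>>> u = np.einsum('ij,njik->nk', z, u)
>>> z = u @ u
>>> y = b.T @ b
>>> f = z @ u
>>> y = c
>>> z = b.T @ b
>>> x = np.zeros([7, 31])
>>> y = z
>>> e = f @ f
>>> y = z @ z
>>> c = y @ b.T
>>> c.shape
(11, 31)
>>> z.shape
(11, 11)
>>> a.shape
(11, 11)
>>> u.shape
(13, 13)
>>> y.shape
(11, 11)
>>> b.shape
(31, 11)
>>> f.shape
(13, 13)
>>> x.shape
(7, 31)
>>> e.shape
(13, 13)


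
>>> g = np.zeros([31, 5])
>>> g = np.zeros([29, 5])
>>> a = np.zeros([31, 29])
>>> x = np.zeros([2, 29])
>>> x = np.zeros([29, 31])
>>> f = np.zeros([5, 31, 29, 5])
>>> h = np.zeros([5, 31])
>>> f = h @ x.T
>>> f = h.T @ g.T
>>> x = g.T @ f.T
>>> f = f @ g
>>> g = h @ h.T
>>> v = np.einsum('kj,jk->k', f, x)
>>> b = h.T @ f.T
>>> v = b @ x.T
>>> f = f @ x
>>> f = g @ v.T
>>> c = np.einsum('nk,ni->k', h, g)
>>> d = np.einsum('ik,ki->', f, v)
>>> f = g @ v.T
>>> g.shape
(5, 5)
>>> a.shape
(31, 29)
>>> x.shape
(5, 31)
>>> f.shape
(5, 31)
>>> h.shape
(5, 31)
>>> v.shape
(31, 5)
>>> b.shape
(31, 31)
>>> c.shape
(31,)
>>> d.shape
()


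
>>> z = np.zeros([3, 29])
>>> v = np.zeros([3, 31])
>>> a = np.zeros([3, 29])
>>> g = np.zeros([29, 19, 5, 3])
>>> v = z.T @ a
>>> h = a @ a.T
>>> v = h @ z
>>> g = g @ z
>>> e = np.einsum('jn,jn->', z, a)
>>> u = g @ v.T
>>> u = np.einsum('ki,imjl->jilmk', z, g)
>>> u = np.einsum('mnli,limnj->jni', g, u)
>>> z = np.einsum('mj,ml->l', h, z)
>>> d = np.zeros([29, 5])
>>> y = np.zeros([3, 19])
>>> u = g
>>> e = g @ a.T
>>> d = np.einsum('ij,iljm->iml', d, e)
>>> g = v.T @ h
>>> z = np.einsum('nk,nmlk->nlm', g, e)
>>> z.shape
(29, 5, 19)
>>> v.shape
(3, 29)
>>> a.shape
(3, 29)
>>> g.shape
(29, 3)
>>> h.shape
(3, 3)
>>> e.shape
(29, 19, 5, 3)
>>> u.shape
(29, 19, 5, 29)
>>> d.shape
(29, 3, 19)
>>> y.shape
(3, 19)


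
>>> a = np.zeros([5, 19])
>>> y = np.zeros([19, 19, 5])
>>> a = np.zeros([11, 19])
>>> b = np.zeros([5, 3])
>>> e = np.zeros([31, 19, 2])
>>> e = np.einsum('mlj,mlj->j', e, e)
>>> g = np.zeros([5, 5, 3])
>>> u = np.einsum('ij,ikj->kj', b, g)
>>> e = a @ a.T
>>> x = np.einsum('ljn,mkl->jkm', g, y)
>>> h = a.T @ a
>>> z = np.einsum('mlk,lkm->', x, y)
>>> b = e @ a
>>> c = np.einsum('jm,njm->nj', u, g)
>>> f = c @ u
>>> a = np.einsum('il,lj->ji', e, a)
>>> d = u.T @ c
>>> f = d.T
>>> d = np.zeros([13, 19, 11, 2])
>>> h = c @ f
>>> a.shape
(19, 11)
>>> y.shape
(19, 19, 5)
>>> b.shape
(11, 19)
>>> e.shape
(11, 11)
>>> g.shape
(5, 5, 3)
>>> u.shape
(5, 3)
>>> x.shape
(5, 19, 19)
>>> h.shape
(5, 3)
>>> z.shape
()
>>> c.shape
(5, 5)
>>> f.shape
(5, 3)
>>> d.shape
(13, 19, 11, 2)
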